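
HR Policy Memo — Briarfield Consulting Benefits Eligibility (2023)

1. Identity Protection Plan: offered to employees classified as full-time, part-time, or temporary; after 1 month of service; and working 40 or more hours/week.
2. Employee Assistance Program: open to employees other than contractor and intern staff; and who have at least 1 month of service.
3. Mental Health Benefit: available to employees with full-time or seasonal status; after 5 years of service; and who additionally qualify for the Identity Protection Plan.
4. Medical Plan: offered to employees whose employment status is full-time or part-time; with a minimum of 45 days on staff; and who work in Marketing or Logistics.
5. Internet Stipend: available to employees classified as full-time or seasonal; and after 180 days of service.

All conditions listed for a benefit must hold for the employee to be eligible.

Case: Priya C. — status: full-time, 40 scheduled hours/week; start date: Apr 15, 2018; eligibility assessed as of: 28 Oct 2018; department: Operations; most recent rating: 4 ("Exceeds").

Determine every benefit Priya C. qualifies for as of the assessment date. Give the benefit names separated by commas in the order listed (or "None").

Identity Protection Plan, Employee Assistance Program, Internet Stipend

Service from Apr 15, 2018 to 28 Oct 2018: 196 days.
Identity Protection Plan — status full-time ✓; service 196 days ≥ 1 month (≈30 days) ✓; 40 hrs/wk ≥ 40 ✓ → eligible.
Employee Assistance Program — status full-time ✓ (not excluded); service 196 days ≥ 1 month (≈30 days) ✓ → eligible.
Mental Health Benefit — status full-time ✓; service 196 days < 5 years (≈1825 days) ✗ → not eligible.
Medical Plan — status full-time ✓; service 196 days ≥ 45 days ✓; dept Operations ✗ → not eligible.
Internet Stipend — status full-time ✓; service 196 days ≥ 180 days ✓ → eligible.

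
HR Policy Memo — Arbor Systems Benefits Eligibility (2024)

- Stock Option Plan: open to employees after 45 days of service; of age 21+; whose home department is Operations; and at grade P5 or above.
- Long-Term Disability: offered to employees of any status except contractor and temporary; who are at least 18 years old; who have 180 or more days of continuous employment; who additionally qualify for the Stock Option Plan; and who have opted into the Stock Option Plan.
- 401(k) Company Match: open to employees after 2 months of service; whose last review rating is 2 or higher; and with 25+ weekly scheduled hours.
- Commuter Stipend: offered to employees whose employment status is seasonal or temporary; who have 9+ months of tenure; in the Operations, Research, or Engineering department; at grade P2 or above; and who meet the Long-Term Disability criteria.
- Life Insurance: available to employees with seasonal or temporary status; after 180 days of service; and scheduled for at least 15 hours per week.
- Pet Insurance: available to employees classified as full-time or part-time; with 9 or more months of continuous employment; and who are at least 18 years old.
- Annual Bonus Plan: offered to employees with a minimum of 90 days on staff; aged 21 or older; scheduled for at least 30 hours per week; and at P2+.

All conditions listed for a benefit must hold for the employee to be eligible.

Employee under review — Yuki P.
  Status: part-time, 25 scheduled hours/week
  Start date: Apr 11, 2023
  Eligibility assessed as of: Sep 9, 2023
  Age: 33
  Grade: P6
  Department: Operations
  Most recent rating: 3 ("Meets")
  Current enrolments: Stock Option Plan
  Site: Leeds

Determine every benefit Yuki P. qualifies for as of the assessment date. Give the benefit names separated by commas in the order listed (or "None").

Service from Apr 11, 2023 to Sep 9, 2023: 151 days.
Stock Option Plan — service 151 days ≥ 45 days ✓; age 33 ≥ 21 ✓; dept Operations ✓; grade P6 ≥ P5 ✓ → eligible.
Long-Term Disability — status part-time ✓ (not excluded); age 33 ≥ 18 ✓; service 151 days < 180 days ✗ → not eligible.
401(k) Company Match — service 151 days ≥ 2 months (≈60 days) ✓; rating 3 ≥ 2 ✓; 25 hrs/wk ≥ 25 ✓ → eligible.
Commuter Stipend — status part-time ✗ (requires seasonal or temporary) → not eligible.
Life Insurance — status part-time ✗ (requires seasonal or temporary) → not eligible.
Pet Insurance — status part-time ✓; service 151 days < 9 months (≈270 days) ✗ → not eligible.
Annual Bonus Plan — service 151 days ≥ 90 days ✓; age 33 ≥ 21 ✓; 25 hrs/wk < 30 ✗ → not eligible.

Stock Option Plan, 401(k) Company Match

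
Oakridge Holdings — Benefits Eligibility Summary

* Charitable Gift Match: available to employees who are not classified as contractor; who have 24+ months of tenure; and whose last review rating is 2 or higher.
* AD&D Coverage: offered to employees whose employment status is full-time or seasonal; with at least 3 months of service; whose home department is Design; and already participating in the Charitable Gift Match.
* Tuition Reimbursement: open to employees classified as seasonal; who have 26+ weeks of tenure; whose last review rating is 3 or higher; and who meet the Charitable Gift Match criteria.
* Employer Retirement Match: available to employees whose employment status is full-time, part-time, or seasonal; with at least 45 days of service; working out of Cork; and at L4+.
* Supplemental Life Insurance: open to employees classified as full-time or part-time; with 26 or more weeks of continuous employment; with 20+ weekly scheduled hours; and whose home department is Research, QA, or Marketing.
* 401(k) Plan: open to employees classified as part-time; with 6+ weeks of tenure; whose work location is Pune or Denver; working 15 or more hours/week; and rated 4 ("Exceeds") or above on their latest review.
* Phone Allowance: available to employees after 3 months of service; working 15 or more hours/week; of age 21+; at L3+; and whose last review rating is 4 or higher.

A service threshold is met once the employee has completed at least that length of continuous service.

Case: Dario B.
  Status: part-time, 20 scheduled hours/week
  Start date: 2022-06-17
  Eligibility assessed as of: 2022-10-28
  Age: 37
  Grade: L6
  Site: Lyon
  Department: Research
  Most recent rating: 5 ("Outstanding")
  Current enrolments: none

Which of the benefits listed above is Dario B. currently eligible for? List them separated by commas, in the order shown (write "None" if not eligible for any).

Service from 2022-06-17 to 2022-10-28: 133 days.
Charitable Gift Match — status part-time ✓ (not excluded); service 133 days < 24 months (≈720 days) ✗ → not eligible.
AD&D Coverage — status part-time ✗ (requires full-time or seasonal) → not eligible.
Tuition Reimbursement — status part-time ✗ (requires seasonal) → not eligible.
Employer Retirement Match — status part-time ✓; service 133 days ≥ 45 days ✓; site Lyon ✗ (not Cork) → not eligible.
Supplemental Life Insurance — status part-time ✓; service 133 days < 26 weeks (≈182 days) ✗ → not eligible.
401(k) Plan — status part-time ✓; service 133 days ≥ 6 weeks (≈42 days) ✓; site Lyon ✗ (not Pune or Denver) → not eligible.
Phone Allowance — service 133 days ≥ 3 months (≈90 days) ✓; 20 hrs/wk ≥ 15 ✓; age 37 ≥ 21 ✓; grade L6 ≥ L3 ✓; rating 5 ≥ 4 ✓ → eligible.

Phone Allowance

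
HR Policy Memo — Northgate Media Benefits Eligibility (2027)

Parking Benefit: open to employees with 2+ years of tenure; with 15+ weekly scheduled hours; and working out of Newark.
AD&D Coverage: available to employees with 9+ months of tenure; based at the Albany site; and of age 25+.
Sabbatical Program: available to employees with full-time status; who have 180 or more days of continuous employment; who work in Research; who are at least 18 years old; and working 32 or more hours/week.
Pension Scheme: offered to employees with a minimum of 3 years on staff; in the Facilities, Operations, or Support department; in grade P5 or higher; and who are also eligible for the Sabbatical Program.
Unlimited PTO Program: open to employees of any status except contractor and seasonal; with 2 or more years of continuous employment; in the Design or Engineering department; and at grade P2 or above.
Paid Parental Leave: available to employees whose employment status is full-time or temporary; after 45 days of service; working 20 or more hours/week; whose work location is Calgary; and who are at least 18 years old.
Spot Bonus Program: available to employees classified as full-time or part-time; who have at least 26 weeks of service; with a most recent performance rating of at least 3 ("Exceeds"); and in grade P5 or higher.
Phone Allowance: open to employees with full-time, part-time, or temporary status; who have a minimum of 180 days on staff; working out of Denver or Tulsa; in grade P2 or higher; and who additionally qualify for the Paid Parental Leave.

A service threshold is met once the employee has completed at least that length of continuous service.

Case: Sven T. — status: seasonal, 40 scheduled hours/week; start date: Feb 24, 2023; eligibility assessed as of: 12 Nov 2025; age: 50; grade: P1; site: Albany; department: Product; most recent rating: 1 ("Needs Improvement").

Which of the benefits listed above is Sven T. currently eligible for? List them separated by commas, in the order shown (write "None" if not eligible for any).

Service from Feb 24, 2023 to 12 Nov 2025: 992 days.
Parking Benefit — service 992 days ≥ 2 years (≈730 days) ✓; 40 hrs/wk ≥ 15 ✓; site Albany ✗ (not Newark) → not eligible.
AD&D Coverage — service 992 days ≥ 9 months (≈270 days) ✓; site Albany ✓; age 50 ≥ 25 ✓ → eligible.
Sabbatical Program — status seasonal ✗ (requires full-time) → not eligible.
Pension Scheme — service 992 days < 3 years (≈1095 days) ✗ → not eligible.
Unlimited PTO Program — status seasonal ✗ (excluded) → not eligible.
Paid Parental Leave — status seasonal ✗ (requires full-time or temporary) → not eligible.
Spot Bonus Program — status seasonal ✗ (requires full-time or part-time) → not eligible.
Phone Allowance — status seasonal ✗ (requires full-time, part-time, or temporary) → not eligible.

AD&D Coverage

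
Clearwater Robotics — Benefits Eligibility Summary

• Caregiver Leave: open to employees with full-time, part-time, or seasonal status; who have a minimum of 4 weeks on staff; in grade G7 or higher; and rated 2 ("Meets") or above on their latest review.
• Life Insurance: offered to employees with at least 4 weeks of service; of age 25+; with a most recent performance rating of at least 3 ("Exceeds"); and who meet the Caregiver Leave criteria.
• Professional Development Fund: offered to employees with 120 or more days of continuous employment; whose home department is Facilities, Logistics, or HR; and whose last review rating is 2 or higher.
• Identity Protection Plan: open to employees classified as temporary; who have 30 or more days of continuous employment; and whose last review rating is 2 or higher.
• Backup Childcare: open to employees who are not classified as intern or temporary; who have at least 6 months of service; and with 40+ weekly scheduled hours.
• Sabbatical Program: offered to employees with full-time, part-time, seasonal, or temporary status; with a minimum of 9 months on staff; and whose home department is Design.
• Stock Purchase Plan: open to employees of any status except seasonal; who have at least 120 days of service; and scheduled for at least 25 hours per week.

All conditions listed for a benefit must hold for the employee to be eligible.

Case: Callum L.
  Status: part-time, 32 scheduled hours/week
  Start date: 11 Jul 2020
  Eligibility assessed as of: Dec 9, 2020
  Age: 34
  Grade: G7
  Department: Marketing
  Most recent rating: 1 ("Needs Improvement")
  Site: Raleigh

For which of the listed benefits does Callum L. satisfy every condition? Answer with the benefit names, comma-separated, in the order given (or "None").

Service from 11 Jul 2020 to Dec 9, 2020: 151 days.
Caregiver Leave — status part-time ✓; service 151 days ≥ 4 weeks (≈28 days) ✓; grade G7 ≥ G7 ✓; rating 1 < 2 ✗ → not eligible.
Life Insurance — service 151 days ≥ 4 weeks (≈28 days) ✓; age 34 ≥ 25 ✓; rating 1 < 3 ✗ → not eligible.
Professional Development Fund — service 151 days ≥ 120 days ✓; dept Marketing ✗ → not eligible.
Identity Protection Plan — status part-time ✗ (requires temporary) → not eligible.
Backup Childcare — status part-time ✓ (not excluded); service 151 days < 6 months (≈180 days) ✗ → not eligible.
Sabbatical Program — status part-time ✓; service 151 days < 9 months (≈270 days) ✗ → not eligible.
Stock Purchase Plan — status part-time ✓ (not excluded); service 151 days ≥ 120 days ✓; 32 hrs/wk ≥ 25 ✓ → eligible.

Stock Purchase Plan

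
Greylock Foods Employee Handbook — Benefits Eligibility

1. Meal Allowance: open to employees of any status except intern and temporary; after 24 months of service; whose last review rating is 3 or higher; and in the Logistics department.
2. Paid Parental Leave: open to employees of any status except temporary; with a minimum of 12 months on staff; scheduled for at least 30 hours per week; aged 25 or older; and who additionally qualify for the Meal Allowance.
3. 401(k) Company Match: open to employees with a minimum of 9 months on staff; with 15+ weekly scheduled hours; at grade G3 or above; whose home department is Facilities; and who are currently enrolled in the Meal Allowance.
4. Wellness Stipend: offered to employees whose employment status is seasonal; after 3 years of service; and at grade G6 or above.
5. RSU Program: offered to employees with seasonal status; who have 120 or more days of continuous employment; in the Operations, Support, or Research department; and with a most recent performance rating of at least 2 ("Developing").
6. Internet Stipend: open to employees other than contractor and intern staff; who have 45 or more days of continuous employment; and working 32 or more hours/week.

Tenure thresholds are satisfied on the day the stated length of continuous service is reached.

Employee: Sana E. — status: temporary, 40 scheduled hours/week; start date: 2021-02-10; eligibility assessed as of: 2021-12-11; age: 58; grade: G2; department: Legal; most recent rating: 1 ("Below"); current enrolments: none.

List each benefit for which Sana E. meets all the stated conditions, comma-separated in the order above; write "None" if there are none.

Internet Stipend

Service from 2021-02-10 to 2021-12-11: 304 days.
Meal Allowance — status temporary ✗ (excluded) → not eligible.
Paid Parental Leave — status temporary ✗ (excluded) → not eligible.
401(k) Company Match — service 304 days ≥ 9 months (≈270 days) ✓; 40 hrs/wk ≥ 15 ✓; grade G2 < G3 ✗ → not eligible.
Wellness Stipend — status temporary ✗ (requires seasonal) → not eligible.
RSU Program — status temporary ✗ (requires seasonal) → not eligible.
Internet Stipend — status temporary ✓ (not excluded); service 304 days ≥ 45 days ✓; 40 hrs/wk ≥ 32 ✓ → eligible.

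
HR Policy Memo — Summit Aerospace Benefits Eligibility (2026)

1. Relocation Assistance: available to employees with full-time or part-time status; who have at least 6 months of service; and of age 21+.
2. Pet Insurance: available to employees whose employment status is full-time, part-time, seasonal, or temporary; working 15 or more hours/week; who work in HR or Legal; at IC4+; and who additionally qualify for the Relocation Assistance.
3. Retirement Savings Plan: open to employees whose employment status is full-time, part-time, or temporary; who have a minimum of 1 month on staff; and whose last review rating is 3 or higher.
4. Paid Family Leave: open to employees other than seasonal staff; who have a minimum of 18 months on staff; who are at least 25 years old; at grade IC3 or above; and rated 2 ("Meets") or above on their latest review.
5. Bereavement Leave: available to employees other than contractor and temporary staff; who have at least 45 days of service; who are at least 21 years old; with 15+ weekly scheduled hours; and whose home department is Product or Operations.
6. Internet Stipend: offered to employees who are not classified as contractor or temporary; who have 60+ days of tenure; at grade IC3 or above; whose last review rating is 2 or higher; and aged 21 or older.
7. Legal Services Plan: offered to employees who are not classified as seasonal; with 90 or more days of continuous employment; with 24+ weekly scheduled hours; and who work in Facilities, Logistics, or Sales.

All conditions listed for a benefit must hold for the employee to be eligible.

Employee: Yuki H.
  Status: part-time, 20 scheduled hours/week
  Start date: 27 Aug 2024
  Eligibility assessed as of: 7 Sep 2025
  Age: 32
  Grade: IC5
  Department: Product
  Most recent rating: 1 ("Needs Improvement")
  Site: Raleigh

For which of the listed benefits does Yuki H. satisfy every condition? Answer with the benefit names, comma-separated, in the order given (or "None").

Service from 27 Aug 2024 to 7 Sep 2025: 376 days.
Relocation Assistance — status part-time ✓; service 376 days ≥ 6 months (≈180 days) ✓; age 32 ≥ 21 ✓ → eligible.
Pet Insurance — status part-time ✓; 20 hrs/wk ≥ 15 ✓; dept Product ✗ → not eligible.
Retirement Savings Plan — status part-time ✓; service 376 days ≥ 1 month (≈30 days) ✓; rating 1 < 3 ✗ → not eligible.
Paid Family Leave — status part-time ✓ (not excluded); service 376 days < 18 months (≈540 days) ✗ → not eligible.
Bereavement Leave — status part-time ✓ (not excluded); service 376 days ≥ 45 days ✓; age 32 ≥ 21 ✓; 20 hrs/wk ≥ 15 ✓; dept Product ✓ → eligible.
Internet Stipend — status part-time ✓ (not excluded); service 376 days ≥ 60 days ✓; grade IC5 ≥ IC3 ✓; rating 1 < 2 ✗ → not eligible.
Legal Services Plan — status part-time ✓ (not excluded); service 376 days ≥ 90 days ✓; 20 hrs/wk < 24 ✗ → not eligible.

Relocation Assistance, Bereavement Leave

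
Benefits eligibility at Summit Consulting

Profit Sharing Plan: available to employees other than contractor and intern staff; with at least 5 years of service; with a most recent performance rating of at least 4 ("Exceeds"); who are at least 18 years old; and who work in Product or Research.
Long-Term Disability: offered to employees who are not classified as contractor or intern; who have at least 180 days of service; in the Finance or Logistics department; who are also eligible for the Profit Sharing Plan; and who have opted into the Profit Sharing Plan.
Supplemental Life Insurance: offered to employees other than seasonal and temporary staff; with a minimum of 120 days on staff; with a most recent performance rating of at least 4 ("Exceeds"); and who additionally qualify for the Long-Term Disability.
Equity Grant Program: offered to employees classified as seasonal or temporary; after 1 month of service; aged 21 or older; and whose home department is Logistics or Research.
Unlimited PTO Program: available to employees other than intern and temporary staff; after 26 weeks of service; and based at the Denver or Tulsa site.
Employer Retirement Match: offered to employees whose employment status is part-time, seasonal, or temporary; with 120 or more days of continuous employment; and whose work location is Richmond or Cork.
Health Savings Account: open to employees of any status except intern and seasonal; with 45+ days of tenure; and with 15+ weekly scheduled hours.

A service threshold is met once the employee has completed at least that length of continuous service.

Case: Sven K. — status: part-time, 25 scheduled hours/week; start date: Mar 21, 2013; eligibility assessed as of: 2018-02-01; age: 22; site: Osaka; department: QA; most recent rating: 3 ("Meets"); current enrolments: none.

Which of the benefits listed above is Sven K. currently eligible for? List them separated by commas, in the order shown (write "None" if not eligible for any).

Service from Mar 21, 2013 to 2018-02-01: 1778 days.
Profit Sharing Plan — status part-time ✓ (not excluded); service 1778 days < 5 years (≈1825 days) ✗ → not eligible.
Long-Term Disability — status part-time ✓ (not excluded); service 1778 days ≥ 180 days ✓; dept QA ✗ → not eligible.
Supplemental Life Insurance — status part-time ✓ (not excluded); service 1778 days ≥ 120 days ✓; rating 3 < 4 ✗ → not eligible.
Equity Grant Program — status part-time ✗ (requires seasonal or temporary) → not eligible.
Unlimited PTO Program — status part-time ✓ (not excluded); service 1778 days ≥ 26 weeks (≈182 days) ✓; site Osaka ✗ (not Denver or Tulsa) → not eligible.
Employer Retirement Match — status part-time ✓; service 1778 days ≥ 120 days ✓; site Osaka ✗ (not Richmond or Cork) → not eligible.
Health Savings Account — status part-time ✓ (not excluded); service 1778 days ≥ 45 days ✓; 25 hrs/wk ≥ 15 ✓ → eligible.

Health Savings Account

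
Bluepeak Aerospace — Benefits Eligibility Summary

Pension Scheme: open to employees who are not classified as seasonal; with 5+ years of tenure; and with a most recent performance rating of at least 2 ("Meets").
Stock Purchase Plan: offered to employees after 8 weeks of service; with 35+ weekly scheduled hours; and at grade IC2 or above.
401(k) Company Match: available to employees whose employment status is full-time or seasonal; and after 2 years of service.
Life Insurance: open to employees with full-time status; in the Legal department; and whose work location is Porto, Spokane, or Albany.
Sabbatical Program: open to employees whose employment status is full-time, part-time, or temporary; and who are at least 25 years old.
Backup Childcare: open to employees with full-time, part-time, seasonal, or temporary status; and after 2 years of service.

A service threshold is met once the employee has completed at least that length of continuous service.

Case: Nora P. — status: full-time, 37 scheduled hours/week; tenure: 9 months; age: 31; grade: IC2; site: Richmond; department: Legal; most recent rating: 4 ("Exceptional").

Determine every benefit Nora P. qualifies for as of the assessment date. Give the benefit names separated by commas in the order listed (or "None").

Pension Scheme — status full-time ✓ (not excluded); service 9 months < 5 years (≈1825 days) ✗ → not eligible.
Stock Purchase Plan — service 9 months ≥ 8 weeks (≈56 days) ✓; 37 hrs/wk ≥ 35 ✓; grade IC2 ≥ IC2 ✓ → eligible.
401(k) Company Match — status full-time ✓; service 9 months < 2 years (≈730 days) ✗ → not eligible.
Life Insurance — status full-time ✓; dept Legal ✓; site Richmond ✗ (not Porto, Spokane, or Albany) → not eligible.
Sabbatical Program — status full-time ✓; age 31 ≥ 25 ✓ → eligible.
Backup Childcare — status full-time ✓; service 9 months < 2 years (≈730 days) ✗ → not eligible.

Stock Purchase Plan, Sabbatical Program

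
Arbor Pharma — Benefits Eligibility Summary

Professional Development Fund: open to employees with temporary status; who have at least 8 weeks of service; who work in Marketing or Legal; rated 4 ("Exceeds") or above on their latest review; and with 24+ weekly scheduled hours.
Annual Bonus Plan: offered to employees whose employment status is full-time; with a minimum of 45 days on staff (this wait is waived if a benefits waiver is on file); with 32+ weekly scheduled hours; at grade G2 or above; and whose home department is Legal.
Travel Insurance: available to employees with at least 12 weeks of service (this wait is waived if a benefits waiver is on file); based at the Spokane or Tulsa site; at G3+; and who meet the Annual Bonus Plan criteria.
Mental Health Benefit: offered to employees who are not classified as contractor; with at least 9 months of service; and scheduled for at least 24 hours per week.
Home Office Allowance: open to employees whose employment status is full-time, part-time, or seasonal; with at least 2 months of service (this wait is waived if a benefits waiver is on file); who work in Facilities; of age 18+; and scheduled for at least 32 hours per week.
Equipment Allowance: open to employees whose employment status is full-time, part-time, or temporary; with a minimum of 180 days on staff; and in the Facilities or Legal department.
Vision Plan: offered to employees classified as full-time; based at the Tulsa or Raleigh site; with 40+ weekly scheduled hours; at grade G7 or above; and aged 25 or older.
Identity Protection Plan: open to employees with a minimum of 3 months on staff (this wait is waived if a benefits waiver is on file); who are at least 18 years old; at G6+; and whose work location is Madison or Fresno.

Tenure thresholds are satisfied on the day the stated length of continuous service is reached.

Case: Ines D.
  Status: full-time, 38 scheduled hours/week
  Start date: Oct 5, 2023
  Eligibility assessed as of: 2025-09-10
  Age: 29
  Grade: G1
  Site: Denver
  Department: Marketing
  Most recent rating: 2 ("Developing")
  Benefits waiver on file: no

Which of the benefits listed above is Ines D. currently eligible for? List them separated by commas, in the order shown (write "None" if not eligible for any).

Mental Health Benefit

Service from Oct 5, 2023 to 2025-09-10: 706 days.
Professional Development Fund — status full-time ✗ (requires temporary) → not eligible.
Annual Bonus Plan — status full-time ✓; no waiver, service 706 days ≥ 45 days ✓; 38 hrs/wk ≥ 32 ✓; grade G1 < G2 ✗ → not eligible.
Travel Insurance — no waiver, service 706 days ≥ 12 weeks (≈84 days) ✓; site Denver ✗ (not Spokane or Tulsa) → not eligible.
Mental Health Benefit — status full-time ✓ (not excluded); service 706 days ≥ 9 months (≈270 days) ✓; 38 hrs/wk ≥ 24 ✓ → eligible.
Home Office Allowance — status full-time ✓; no waiver, service 706 days ≥ 2 months (≈60 days) ✓; dept Marketing ✗ → not eligible.
Equipment Allowance — status full-time ✓; service 706 days ≥ 180 days ✓; dept Marketing ✗ → not eligible.
Vision Plan — status full-time ✓; site Denver ✗ (not Tulsa or Raleigh) → not eligible.
Identity Protection Plan — no waiver, service 706 days ≥ 3 months (≈90 days) ✓; age 29 ≥ 18 ✓; grade G1 < G6 ✗ → not eligible.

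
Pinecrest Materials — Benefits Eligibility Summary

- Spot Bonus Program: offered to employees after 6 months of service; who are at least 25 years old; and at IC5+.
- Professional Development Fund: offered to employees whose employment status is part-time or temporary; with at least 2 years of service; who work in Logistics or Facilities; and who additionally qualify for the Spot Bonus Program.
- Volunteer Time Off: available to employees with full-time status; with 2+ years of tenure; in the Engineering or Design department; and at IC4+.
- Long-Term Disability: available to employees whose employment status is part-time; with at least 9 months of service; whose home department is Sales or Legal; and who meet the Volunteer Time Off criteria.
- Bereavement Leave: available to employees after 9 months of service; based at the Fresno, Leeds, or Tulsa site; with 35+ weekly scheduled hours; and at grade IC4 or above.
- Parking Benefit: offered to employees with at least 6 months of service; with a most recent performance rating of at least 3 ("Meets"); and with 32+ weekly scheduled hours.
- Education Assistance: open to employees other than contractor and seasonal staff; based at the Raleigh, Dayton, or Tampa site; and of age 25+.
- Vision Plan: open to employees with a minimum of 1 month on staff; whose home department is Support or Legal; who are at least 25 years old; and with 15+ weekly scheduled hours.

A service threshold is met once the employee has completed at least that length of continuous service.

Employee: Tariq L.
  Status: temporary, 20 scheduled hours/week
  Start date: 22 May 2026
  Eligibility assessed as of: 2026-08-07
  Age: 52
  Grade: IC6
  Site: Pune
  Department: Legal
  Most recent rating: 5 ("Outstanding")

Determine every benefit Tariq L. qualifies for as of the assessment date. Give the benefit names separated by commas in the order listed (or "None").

Vision Plan

Service from 22 May 2026 to 2026-08-07: 77 days.
Spot Bonus Program — service 77 days < 6 months (≈180 days) ✗ → not eligible.
Professional Development Fund — status temporary ✓; service 77 days < 2 years (≈730 days) ✗ → not eligible.
Volunteer Time Off — status temporary ✗ (requires full-time) → not eligible.
Long-Term Disability — status temporary ✗ (requires part-time) → not eligible.
Bereavement Leave — service 77 days < 9 months (≈270 days) ✗ → not eligible.
Parking Benefit — service 77 days < 6 months (≈180 days) ✗ → not eligible.
Education Assistance — status temporary ✓ (not excluded); site Pune ✗ (not Raleigh, Dayton, or Tampa) → not eligible.
Vision Plan — service 77 days ≥ 1 month (≈30 days) ✓; dept Legal ✓; age 52 ≥ 25 ✓; 20 hrs/wk ≥ 15 ✓ → eligible.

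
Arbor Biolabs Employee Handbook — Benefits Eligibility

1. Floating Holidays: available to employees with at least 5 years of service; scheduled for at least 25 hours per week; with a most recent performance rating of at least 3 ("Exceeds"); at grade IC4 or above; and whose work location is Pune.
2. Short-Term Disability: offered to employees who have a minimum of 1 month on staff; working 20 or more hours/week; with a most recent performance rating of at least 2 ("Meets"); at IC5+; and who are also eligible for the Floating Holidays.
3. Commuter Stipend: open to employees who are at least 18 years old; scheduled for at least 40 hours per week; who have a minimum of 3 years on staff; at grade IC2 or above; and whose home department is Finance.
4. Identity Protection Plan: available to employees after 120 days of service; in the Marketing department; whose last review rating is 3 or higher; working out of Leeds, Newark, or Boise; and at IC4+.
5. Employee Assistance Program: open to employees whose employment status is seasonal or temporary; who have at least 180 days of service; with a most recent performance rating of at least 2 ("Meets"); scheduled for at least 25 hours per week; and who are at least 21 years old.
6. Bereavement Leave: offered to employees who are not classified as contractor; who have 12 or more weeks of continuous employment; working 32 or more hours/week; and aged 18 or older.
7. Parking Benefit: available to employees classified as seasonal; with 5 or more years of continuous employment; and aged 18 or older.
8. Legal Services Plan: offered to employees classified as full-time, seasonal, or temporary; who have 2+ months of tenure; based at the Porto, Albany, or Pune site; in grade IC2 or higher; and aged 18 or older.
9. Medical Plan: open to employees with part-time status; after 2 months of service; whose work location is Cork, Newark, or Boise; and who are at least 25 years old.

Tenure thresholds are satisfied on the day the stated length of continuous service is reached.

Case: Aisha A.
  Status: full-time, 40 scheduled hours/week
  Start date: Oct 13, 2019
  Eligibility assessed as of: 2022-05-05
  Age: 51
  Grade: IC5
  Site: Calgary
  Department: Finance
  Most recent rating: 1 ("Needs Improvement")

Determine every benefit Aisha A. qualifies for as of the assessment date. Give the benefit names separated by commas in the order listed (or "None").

Bereavement Leave

Service from Oct 13, 2019 to 2022-05-05: 935 days.
Floating Holidays — service 935 days < 5 years (≈1825 days) ✗ → not eligible.
Short-Term Disability — service 935 days ≥ 1 month (≈30 days) ✓; 40 hrs/wk ≥ 20 ✓; rating 1 < 2 ✗ → not eligible.
Commuter Stipend — age 51 ≥ 18 ✓; 40 hrs/wk ≥ 40 ✓; service 935 days < 3 years (≈1095 days) ✗ → not eligible.
Identity Protection Plan — service 935 days ≥ 120 days ✓; dept Finance ✗ → not eligible.
Employee Assistance Program — status full-time ✗ (requires seasonal or temporary) → not eligible.
Bereavement Leave — status full-time ✓ (not excluded); service 935 days ≥ 12 weeks (≈84 days) ✓; 40 hrs/wk ≥ 32 ✓; age 51 ≥ 18 ✓ → eligible.
Parking Benefit — status full-time ✗ (requires seasonal) → not eligible.
Legal Services Plan — status full-time ✓; service 935 days ≥ 2 months (≈60 days) ✓; site Calgary ✗ (not Porto, Albany, or Pune) → not eligible.
Medical Plan — status full-time ✗ (requires part-time) → not eligible.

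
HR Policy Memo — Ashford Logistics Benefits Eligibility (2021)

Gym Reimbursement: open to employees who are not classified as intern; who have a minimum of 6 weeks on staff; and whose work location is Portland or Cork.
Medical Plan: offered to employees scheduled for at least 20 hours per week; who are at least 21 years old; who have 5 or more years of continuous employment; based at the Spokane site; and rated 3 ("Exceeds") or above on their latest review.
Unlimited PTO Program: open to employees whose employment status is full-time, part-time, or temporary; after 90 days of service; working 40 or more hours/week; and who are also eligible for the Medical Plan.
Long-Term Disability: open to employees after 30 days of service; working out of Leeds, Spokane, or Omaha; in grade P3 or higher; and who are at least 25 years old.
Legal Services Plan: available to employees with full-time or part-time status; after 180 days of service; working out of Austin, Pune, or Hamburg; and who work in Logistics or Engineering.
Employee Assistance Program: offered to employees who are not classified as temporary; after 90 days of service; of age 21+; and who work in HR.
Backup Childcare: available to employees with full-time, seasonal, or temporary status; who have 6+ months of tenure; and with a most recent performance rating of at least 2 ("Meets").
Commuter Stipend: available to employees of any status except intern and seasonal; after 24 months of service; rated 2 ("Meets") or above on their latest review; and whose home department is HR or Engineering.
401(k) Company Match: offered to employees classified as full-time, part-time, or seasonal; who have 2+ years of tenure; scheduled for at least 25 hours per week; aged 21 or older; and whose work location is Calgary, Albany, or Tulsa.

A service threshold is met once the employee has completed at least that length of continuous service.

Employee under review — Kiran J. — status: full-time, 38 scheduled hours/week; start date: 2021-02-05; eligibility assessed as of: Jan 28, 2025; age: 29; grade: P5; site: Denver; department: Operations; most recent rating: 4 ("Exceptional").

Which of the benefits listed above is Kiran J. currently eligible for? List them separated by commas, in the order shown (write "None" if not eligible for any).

Service from 2021-02-05 to Jan 28, 2025: 1453 days.
Gym Reimbursement — status full-time ✓ (not excluded); service 1453 days ≥ 6 weeks (≈42 days) ✓; site Denver ✗ (not Portland or Cork) → not eligible.
Medical Plan — 38 hrs/wk ≥ 20 ✓; age 29 ≥ 21 ✓; service 1453 days < 5 years (≈1825 days) ✗ → not eligible.
Unlimited PTO Program — status full-time ✓; service 1453 days ≥ 90 days ✓; 38 hrs/wk < 40 ✗ → not eligible.
Long-Term Disability — service 1453 days ≥ 30 days ✓; site Denver ✗ (not Leeds, Spokane, or Omaha) → not eligible.
Legal Services Plan — status full-time ✓; service 1453 days ≥ 180 days ✓; site Denver ✗ (not Austin, Pune, or Hamburg) → not eligible.
Employee Assistance Program — status full-time ✓ (not excluded); service 1453 days ≥ 90 days ✓; age 29 ≥ 21 ✓; dept Operations ✗ → not eligible.
Backup Childcare — status full-time ✓; service 1453 days ≥ 6 months (≈180 days) ✓; rating 4 ≥ 2 ✓ → eligible.
Commuter Stipend — status full-time ✓ (not excluded); service 1453 days ≥ 24 months (≈720 days) ✓; rating 4 ≥ 2 ✓; dept Operations ✗ → not eligible.
401(k) Company Match — status full-time ✓; service 1453 days ≥ 2 years (≈730 days) ✓; 38 hrs/wk ≥ 25 ✓; age 29 ≥ 21 ✓; site Denver ✗ (not Calgary, Albany, or Tulsa) → not eligible.

Backup Childcare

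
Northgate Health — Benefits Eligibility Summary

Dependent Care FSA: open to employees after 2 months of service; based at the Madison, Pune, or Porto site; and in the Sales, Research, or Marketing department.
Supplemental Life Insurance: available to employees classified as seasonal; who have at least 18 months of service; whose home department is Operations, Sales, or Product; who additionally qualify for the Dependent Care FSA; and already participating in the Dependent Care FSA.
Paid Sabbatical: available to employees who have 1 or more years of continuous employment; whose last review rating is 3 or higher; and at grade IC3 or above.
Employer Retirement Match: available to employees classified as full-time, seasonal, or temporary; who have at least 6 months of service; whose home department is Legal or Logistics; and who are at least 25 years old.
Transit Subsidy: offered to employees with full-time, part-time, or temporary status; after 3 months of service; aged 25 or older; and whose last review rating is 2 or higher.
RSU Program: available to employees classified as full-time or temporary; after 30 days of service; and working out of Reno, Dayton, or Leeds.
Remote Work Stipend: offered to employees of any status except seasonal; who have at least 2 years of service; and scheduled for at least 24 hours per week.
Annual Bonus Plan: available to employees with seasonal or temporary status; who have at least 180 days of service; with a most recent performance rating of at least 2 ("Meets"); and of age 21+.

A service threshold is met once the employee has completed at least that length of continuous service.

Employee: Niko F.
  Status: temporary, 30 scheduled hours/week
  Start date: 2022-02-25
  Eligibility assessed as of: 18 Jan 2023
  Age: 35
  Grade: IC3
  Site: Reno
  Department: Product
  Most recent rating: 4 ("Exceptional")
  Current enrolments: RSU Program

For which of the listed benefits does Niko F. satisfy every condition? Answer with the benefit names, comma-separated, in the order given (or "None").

Transit Subsidy, RSU Program, Annual Bonus Plan

Service from 2022-02-25 to 18 Jan 2023: 327 days.
Dependent Care FSA — service 327 days ≥ 2 months (≈60 days) ✓; site Reno ✗ (not Madison, Pune, or Porto) → not eligible.
Supplemental Life Insurance — status temporary ✗ (requires seasonal) → not eligible.
Paid Sabbatical — service 327 days < 1 year (≈365 days) ✗ → not eligible.
Employer Retirement Match — status temporary ✓; service 327 days ≥ 6 months (≈180 days) ✓; dept Product ✗ → not eligible.
Transit Subsidy — status temporary ✓; service 327 days ≥ 3 months (≈90 days) ✓; age 35 ≥ 25 ✓; rating 4 ≥ 2 ✓ → eligible.
RSU Program — status temporary ✓; service 327 days ≥ 30 days ✓; site Reno ✓ → eligible.
Remote Work Stipend — status temporary ✓ (not excluded); service 327 days < 2 years (≈730 days) ✗ → not eligible.
Annual Bonus Plan — status temporary ✓; service 327 days ≥ 180 days ✓; rating 4 ≥ 2 ✓; age 35 ≥ 21 ✓ → eligible.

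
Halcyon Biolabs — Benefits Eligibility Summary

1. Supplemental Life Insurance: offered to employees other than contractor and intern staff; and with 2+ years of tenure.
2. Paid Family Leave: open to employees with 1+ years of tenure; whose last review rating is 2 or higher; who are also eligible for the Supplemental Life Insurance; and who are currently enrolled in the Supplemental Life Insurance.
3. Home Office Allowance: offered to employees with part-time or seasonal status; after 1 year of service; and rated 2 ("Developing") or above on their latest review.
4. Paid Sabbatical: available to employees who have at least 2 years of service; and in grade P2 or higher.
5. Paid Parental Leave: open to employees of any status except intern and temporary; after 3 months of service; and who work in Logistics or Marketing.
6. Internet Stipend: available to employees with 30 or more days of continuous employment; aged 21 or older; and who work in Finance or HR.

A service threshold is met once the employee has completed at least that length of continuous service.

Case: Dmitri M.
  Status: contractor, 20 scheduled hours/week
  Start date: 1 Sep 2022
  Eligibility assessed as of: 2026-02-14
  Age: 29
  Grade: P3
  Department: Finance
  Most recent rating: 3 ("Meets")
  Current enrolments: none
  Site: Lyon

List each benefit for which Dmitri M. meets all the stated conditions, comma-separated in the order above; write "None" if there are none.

Paid Sabbatical, Internet Stipend

Service from 1 Sep 2022 to 2026-02-14: 1262 days.
Supplemental Life Insurance — status contractor ✗ (excluded) → not eligible.
Paid Family Leave — service 1262 days ≥ 1 year (≈365 days) ✓; rating 3 ≥ 2 ✓; not eligible for Supplemental Life Insurance ✗ → not eligible.
Home Office Allowance — status contractor ✗ (requires part-time or seasonal) → not eligible.
Paid Sabbatical — service 1262 days ≥ 2 years (≈730 days) ✓; grade P3 ≥ P2 ✓ → eligible.
Paid Parental Leave — status contractor ✓ (not excluded); service 1262 days ≥ 3 months (≈90 days) ✓; dept Finance ✗ → not eligible.
Internet Stipend — service 1262 days ≥ 30 days ✓; age 29 ≥ 21 ✓; dept Finance ✓ → eligible.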